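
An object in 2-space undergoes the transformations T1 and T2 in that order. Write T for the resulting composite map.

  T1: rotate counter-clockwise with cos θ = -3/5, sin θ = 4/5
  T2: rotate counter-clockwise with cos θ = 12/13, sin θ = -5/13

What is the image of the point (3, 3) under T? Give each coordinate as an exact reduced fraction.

T(p) = (-237/65, 141/65)

T1 rotate counter-clockwise with cos θ = -3/5, sin θ = 4/5: (3, 3) → (-21/5, 3/5)
T2 rotate counter-clockwise with cos θ = 12/13, sin θ = -5/13: (-21/5, 3/5) → (-237/65, 141/65)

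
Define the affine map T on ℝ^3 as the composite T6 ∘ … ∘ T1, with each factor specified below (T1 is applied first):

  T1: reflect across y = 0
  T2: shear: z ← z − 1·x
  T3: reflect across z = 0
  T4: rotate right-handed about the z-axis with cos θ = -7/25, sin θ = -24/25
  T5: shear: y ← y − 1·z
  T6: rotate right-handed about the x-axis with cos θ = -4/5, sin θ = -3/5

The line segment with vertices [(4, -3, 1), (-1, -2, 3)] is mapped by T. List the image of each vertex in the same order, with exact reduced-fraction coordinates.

T1 reflect across y = 0: (4, -3, 1) → (4, 3, 1); (-1, -2, 3) → (-1, 2, 3)
T2 shear: z ← z − 1·x: (4, 3, 1) → (4, 3, -3); (-1, 2, 3) → (-1, 2, 4)
T3 reflect across z = 0: (4, 3, -3) → (4, 3, 3); (-1, 2, 4) → (-1, 2, -4)
T4 rotate right-handed about the z-axis with cos θ = -7/25, sin θ = -24/25: (4, 3, 3) → (44/25, -117/25, 3); (-1, 2, -4) → (11/5, 2/5, -4)
T5 shear: y ← y − 1·z: (44/25, -117/25, 3) → (44/25, -192/25, 3); (11/5, 2/5, -4) → (11/5, 22/5, -4)
T6 rotate right-handed about the x-axis with cos θ = -4/5, sin θ = -3/5: (44/25, -192/25, 3) → (44/25, 993/125, 276/125); (11/5, 22/5, -4) → (11/5, -148/25, 14/25)

image vertices: (44/25, 993/125, 276/125), (11/5, -148/25, 14/25)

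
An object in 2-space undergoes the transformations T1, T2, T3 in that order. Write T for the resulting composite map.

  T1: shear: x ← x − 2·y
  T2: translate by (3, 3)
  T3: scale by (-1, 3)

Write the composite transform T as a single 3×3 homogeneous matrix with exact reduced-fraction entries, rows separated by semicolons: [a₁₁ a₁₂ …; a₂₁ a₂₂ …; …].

T = [-1 2 -3; 0 3 9; 0 0 1]

T1 = [1 -2 0; 0 1 0; 0 0 1]
T2·T1 = [1 -2 3; 0 1 3; 0 0 1]
T3·…·T1 = [-1 2 -3; 0 3 9; 0 0 1]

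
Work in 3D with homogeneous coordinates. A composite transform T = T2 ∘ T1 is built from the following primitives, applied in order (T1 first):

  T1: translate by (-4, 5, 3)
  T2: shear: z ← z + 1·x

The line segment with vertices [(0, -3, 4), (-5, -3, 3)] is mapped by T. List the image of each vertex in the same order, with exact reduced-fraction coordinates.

T1 translate by (-4, 5, 3): (0, -3, 4) → (-4, 2, 7); (-5, -3, 3) → (-9, 2, 6)
T2 shear: z ← z + 1·x: (-4, 2, 7) → (-4, 2, 3); (-9, 2, 6) → (-9, 2, -3)

image vertices: (-4, 2, 3), (-9, 2, -3)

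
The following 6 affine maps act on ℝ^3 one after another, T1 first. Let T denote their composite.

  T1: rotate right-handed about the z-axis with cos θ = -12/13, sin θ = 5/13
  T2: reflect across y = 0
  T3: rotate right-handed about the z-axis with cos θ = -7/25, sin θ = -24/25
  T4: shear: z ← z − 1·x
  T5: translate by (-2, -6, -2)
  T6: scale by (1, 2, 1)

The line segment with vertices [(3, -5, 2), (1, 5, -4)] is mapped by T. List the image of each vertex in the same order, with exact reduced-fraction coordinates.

image vertices: (-2373/325, -2322/325, 1723/325), (929/325, -2894/325, -3529/325)

T1 rotate right-handed about the z-axis with cos θ = -12/13, sin θ = 5/13: (3, -5, 2) → (-11/13, 75/13, 2); (1, 5, -4) → (-37/13, -55/13, -4)
T2 reflect across y = 0: (-11/13, 75/13, 2) → (-11/13, -75/13, 2); (-37/13, -55/13, -4) → (-37/13, 55/13, -4)
T3 rotate right-handed about the z-axis with cos θ = -7/25, sin θ = -24/25: (-11/13, -75/13, 2) → (-1723/325, 789/325, 2); (-37/13, 55/13, -4) → (1579/325, 503/325, -4)
T4 shear: z ← z − 1·x: (-1723/325, 789/325, 2) → (-1723/325, 789/325, 2373/325); (1579/325, 503/325, -4) → (1579/325, 503/325, -2879/325)
T5 translate by (-2, -6, -2): (-1723/325, 789/325, 2373/325) → (-2373/325, -1161/325, 1723/325); (1579/325, 503/325, -2879/325) → (929/325, -1447/325, -3529/325)
T6 scale by (1, 2, 1): (-2373/325, -1161/325, 1723/325) → (-2373/325, -2322/325, 1723/325); (929/325, -1447/325, -3529/325) → (929/325, -2894/325, -3529/325)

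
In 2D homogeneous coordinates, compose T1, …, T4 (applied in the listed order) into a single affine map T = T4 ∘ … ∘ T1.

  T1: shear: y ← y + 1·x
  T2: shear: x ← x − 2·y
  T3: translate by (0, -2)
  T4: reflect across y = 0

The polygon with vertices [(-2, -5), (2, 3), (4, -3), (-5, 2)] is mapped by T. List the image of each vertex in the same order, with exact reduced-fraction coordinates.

T1 shear: y ← y + 1·x: (-2, -5) → (-2, -7); (2, 3) → (2, 5); (4, -3) → (4, 1); (-5, 2) → (-5, -3)
T2 shear: x ← x − 2·y: (-2, -7) → (12, -7); (2, 5) → (-8, 5); (4, 1) → (2, 1); (-5, -3) → (1, -3)
T3 translate by (0, -2): (12, -7) → (12, -9); (-8, 5) → (-8, 3); (2, 1) → (2, -1); (1, -3) → (1, -5)
T4 reflect across y = 0: (12, -9) → (12, 9); (-8, 3) → (-8, -3); (2, -1) → (2, 1); (1, -5) → (1, 5)

image vertices: (12, 9), (-8, -3), (2, 1), (1, 5)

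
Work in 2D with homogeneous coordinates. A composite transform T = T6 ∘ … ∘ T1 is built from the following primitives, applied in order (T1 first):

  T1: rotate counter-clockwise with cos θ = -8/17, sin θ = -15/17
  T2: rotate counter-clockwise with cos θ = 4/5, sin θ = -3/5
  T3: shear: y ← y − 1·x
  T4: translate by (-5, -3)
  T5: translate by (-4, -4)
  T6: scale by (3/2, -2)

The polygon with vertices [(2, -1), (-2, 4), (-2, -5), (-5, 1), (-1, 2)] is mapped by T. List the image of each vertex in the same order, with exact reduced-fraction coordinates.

image vertices: (-573/34, 160/17), (-1401/170, 2258/85), (-2373/170, 224/85), (-516/85, 1826/85), (-924/85, 1724/85)

T1 rotate counter-clockwise with cos θ = -8/17, sin θ = -15/17: (2, -1) → (-31/17, -22/17); (-2, 4) → (76/17, -2/17); (-2, -5) → (-59/17, 70/17); (-5, 1) → (55/17, 67/17); (-1, 2) → (38/17, -1/17)
T2 rotate counter-clockwise with cos θ = 4/5, sin θ = -3/5: (-31/17, -22/17) → (-38/17, 1/17); (76/17, -2/17) → (298/85, -236/85); (-59/17, 70/17) → (-26/85, 457/85); (55/17, 67/17) → (421/85, 103/85); (38/17, -1/17) → (149/85, -118/85)
T3 shear: y ← y − 1·x: (-38/17, 1/17) → (-38/17, 39/17); (298/85, -236/85) → (298/85, -534/85); (-26/85, 457/85) → (-26/85, 483/85); (421/85, 103/85) → (421/85, -318/85); (149/85, -118/85) → (149/85, -267/85)
T4 translate by (-5, -3): (-38/17, 39/17) → (-123/17, -12/17); (298/85, -534/85) → (-127/85, -789/85); (-26/85, 483/85) → (-451/85, 228/85); (421/85, -318/85) → (-4/85, -573/85); (149/85, -267/85) → (-276/85, -522/85)
T5 translate by (-4, -4): (-123/17, -12/17) → (-191/17, -80/17); (-127/85, -789/85) → (-467/85, -1129/85); (-451/85, 228/85) → (-791/85, -112/85); (-4/85, -573/85) → (-344/85, -913/85); (-276/85, -522/85) → (-616/85, -862/85)
T6 scale by (3/2, -2): (-191/17, -80/17) → (-573/34, 160/17); (-467/85, -1129/85) → (-1401/170, 2258/85); (-791/85, -112/85) → (-2373/170, 224/85); (-344/85, -913/85) → (-516/85, 1826/85); (-616/85, -862/85) → (-924/85, 1724/85)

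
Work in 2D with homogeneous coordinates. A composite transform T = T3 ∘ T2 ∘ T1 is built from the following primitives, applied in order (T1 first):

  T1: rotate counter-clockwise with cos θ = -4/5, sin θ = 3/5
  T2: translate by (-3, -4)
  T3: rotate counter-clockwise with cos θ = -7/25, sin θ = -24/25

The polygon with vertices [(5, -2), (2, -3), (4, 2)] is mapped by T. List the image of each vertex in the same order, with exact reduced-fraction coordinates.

image vertices: (11/5, 27/5), (2/5, 14/5), (-1, 8)

T1 rotate counter-clockwise with cos θ = -4/5, sin θ = 3/5: (5, -2) → (-14/5, 23/5); (2, -3) → (1/5, 18/5); (4, 2) → (-22/5, 4/5)
T2 translate by (-3, -4): (-14/5, 23/5) → (-29/5, 3/5); (1/5, 18/5) → (-14/5, -2/5); (-22/5, 4/5) → (-37/5, -16/5)
T3 rotate counter-clockwise with cos θ = -7/25, sin θ = -24/25: (-29/5, 3/5) → (11/5, 27/5); (-14/5, -2/5) → (2/5, 14/5); (-37/5, -16/5) → (-1, 8)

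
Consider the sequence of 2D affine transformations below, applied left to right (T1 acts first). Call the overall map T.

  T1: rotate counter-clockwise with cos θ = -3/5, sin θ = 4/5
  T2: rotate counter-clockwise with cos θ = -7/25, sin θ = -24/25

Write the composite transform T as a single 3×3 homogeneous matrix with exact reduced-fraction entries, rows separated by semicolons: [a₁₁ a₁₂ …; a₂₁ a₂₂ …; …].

T = [117/125 -44/125 0; 44/125 117/125 0; 0 0 1]

T1 = [-3/5 -4/5 0; 4/5 -3/5 0; 0 0 1]
T2·T1 = [117/125 -44/125 0; 44/125 117/125 0; 0 0 1]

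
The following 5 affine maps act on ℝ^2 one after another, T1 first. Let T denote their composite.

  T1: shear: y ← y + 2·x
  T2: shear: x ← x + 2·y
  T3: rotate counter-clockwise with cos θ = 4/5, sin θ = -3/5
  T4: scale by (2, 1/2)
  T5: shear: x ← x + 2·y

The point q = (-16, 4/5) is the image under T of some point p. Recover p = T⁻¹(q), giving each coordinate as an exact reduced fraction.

T1 = [1 0 0; 2 1 0; 0 0 1]
T2·T1 = [5 2 0; 2 1 0; 0 0 1]
T3·…·T1 = [26/5 11/5 0; -7/5 -2/5 0; 0 0 1]
T4·…·T1 = [52/5 22/5 0; -7/10 -1/5 0; 0 0 1]
T5·…·T1 = [9 4 0; -7/10 -1/5 0; 0 0 1]
det M = 1; M⁻¹ = [-1/5 -4 0; 7/10 9 0; 0 0 1]
M⁻¹ · (-16, 4/5)ᵀ = (0, -4)ᵀ

p = (0, -4)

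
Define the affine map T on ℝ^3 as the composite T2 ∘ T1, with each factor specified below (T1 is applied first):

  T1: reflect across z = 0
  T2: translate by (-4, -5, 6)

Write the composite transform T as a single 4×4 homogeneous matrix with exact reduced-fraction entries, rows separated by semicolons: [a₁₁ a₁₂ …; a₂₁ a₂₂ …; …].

T = [1 0 0 -4; 0 1 0 -5; 0 0 -1 6; 0 0 0 1]

T1 = [1 0 0 0; 0 1 0 0; 0 0 -1 0; 0 0 0 1]
T2·T1 = [1 0 0 -4; 0 1 0 -5; 0 0 -1 6; 0 0 0 1]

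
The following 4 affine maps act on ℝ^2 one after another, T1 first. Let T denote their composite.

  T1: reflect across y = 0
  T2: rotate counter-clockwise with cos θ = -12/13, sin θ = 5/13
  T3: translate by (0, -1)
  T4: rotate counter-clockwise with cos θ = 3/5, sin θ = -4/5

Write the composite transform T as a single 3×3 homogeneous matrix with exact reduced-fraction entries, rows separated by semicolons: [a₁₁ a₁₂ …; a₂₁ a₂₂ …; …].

T1 = [1 0 0; 0 -1 0; 0 0 1]
T2·T1 = [-12/13 5/13 0; 5/13 12/13 0; 0 0 1]
T3·…·T1 = [-12/13 5/13 0; 5/13 12/13 -1; 0 0 1]
T4·…·T1 = [-16/65 63/65 -4/5; 63/65 16/65 -3/5; 0 0 1]

T = [-16/65 63/65 -4/5; 63/65 16/65 -3/5; 0 0 1]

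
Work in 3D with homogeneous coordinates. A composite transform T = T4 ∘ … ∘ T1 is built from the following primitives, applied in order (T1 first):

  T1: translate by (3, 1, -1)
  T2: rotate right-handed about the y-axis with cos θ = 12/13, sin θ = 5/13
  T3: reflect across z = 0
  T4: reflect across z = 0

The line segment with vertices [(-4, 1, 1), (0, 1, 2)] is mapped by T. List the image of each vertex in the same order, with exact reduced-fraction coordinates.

T1 translate by (3, 1, -1): (-4, 1, 1) → (-1, 2, 0); (0, 1, 2) → (3, 2, 1)
T2 rotate right-handed about the y-axis with cos θ = 12/13, sin θ = 5/13: (-1, 2, 0) → (-12/13, 2, 5/13); (3, 2, 1) → (41/13, 2, -3/13)
T3 reflect across z = 0: (-12/13, 2, 5/13) → (-12/13, 2, -5/13); (41/13, 2, -3/13) → (41/13, 2, 3/13)
T4 reflect across z = 0: (-12/13, 2, -5/13) → (-12/13, 2, 5/13); (41/13, 2, 3/13) → (41/13, 2, -3/13)

image vertices: (-12/13, 2, 5/13), (41/13, 2, -3/13)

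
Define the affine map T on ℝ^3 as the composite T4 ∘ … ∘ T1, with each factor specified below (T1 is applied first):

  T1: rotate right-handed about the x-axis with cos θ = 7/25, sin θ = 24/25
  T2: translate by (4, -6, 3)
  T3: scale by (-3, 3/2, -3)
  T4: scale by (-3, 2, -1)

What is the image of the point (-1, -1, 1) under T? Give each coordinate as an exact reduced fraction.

T1 rotate right-handed about the x-axis with cos θ = 7/25, sin θ = 24/25: (-1, -1, 1) → (-1, -31/25, -17/25)
T2 translate by (4, -6, 3): (-1, -31/25, -17/25) → (3, -181/25, 58/25)
T3 scale by (-3, 3/2, -3): (3, -181/25, 58/25) → (-9, -543/50, -174/25)
T4 scale by (-3, 2, -1): (-9, -543/50, -174/25) → (27, -543/25, 174/25)

T(p) = (27, -543/25, 174/25)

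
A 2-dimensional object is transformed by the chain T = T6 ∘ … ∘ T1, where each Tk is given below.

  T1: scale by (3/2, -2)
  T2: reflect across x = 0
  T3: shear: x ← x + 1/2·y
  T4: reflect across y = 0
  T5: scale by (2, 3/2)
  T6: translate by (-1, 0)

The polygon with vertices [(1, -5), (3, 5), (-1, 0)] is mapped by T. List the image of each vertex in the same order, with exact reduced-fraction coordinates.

image vertices: (6, -15), (-20, 15), (2, 0)

T1 scale by (3/2, -2): (1, -5) → (3/2, 10); (3, 5) → (9/2, -10); (-1, 0) → (-3/2, 0)
T2 reflect across x = 0: (3/2, 10) → (-3/2, 10); (9/2, -10) → (-9/2, -10); (-3/2, 0) → (3/2, 0)
T3 shear: x ← x + 1/2·y: (-3/2, 10) → (7/2, 10); (-9/2, -10) → (-19/2, -10); (3/2, 0) → (3/2, 0)
T4 reflect across y = 0: (7/2, 10) → (7/2, -10); (-19/2, -10) → (-19/2, 10); (3/2, 0) → (3/2, 0)
T5 scale by (2, 3/2): (7/2, -10) → (7, -15); (-19/2, 10) → (-19, 15); (3/2, 0) → (3, 0)
T6 translate by (-1, 0): (7, -15) → (6, -15); (-19, 15) → (-20, 15); (3, 0) → (2, 0)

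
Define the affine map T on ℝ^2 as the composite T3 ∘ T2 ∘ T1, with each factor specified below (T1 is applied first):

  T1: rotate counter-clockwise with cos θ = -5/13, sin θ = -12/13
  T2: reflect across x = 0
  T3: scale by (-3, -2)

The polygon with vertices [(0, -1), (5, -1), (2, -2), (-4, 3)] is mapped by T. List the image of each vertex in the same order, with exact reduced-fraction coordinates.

T1 rotate counter-clockwise with cos θ = -5/13, sin θ = -12/13: (0, -1) → (-12/13, 5/13); (5, -1) → (-37/13, -55/13); (2, -2) → (-34/13, -14/13); (-4, 3) → (56/13, 33/13)
T2 reflect across x = 0: (-12/13, 5/13) → (12/13, 5/13); (-37/13, -55/13) → (37/13, -55/13); (-34/13, -14/13) → (34/13, -14/13); (56/13, 33/13) → (-56/13, 33/13)
T3 scale by (-3, -2): (12/13, 5/13) → (-36/13, -10/13); (37/13, -55/13) → (-111/13, 110/13); (34/13, -14/13) → (-102/13, 28/13); (-56/13, 33/13) → (168/13, -66/13)

image vertices: (-36/13, -10/13), (-111/13, 110/13), (-102/13, 28/13), (168/13, -66/13)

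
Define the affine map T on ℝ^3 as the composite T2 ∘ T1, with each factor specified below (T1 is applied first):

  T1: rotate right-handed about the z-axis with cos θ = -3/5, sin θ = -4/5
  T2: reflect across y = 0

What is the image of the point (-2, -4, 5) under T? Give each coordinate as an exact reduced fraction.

T(p) = (-2, -4, 5)

T1 rotate right-handed about the z-axis with cos θ = -3/5, sin θ = -4/5: (-2, -4, 5) → (-2, 4, 5)
T2 reflect across y = 0: (-2, 4, 5) → (-2, -4, 5)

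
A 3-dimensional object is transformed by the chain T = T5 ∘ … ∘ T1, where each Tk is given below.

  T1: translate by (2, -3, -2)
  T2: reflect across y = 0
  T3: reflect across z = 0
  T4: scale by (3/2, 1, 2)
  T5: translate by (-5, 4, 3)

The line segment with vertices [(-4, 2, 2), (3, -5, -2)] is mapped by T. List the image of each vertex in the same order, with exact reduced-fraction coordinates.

T1 translate by (2, -3, -2): (-4, 2, 2) → (-2, -1, 0); (3, -5, -2) → (5, -8, -4)
T2 reflect across y = 0: (-2, -1, 0) → (-2, 1, 0); (5, -8, -4) → (5, 8, -4)
T3 reflect across z = 0: (-2, 1, 0) → (-2, 1, 0); (5, 8, -4) → (5, 8, 4)
T4 scale by (3/2, 1, 2): (-2, 1, 0) → (-3, 1, 0); (5, 8, 4) → (15/2, 8, 8)
T5 translate by (-5, 4, 3): (-3, 1, 0) → (-8, 5, 3); (15/2, 8, 8) → (5/2, 12, 11)

image vertices: (-8, 5, 3), (5/2, 12, 11)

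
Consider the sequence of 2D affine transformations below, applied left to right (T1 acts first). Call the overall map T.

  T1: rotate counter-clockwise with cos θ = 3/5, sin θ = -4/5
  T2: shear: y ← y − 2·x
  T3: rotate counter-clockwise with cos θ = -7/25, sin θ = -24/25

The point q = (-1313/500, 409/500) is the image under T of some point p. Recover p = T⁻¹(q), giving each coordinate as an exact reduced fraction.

p = (9/4, -7/4)

T1 = [3/5 4/5 0; -4/5 3/5 0; 0 0 1]
T2·T1 = [3/5 4/5 0; -2 -1 0; 0 0 1]
T3·…·T1 = [-261/125 -148/125 0; -2/125 -61/125 0; 0 0 1]
det M = 1; M⁻¹ = [-61/125 148/125 0; 2/125 -261/125 0; 0 0 1]
M⁻¹ · (-1313/500, 409/500)ᵀ = (9/4, -7/4)ᵀ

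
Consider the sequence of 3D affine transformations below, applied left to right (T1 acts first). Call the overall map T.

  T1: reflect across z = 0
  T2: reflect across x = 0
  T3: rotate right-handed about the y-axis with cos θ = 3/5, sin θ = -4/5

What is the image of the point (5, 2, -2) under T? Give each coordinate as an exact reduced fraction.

T(p) = (-23/5, 2, -14/5)

T1 reflect across z = 0: (5, 2, -2) → (5, 2, 2)
T2 reflect across x = 0: (5, 2, 2) → (-5, 2, 2)
T3 rotate right-handed about the y-axis with cos θ = 3/5, sin θ = -4/5: (-5, 2, 2) → (-23/5, 2, -14/5)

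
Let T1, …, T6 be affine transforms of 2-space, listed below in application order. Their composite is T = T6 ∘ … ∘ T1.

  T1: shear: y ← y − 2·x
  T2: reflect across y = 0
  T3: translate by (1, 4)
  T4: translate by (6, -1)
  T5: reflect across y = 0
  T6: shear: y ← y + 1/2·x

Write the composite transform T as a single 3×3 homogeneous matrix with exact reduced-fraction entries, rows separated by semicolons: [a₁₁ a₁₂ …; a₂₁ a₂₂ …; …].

T1 = [1 0 0; -2 1 0; 0 0 1]
T2·T1 = [1 0 0; 2 -1 0; 0 0 1]
T3·…·T1 = [1 0 1; 2 -1 4; 0 0 1]
T4·…·T1 = [1 0 7; 2 -1 3; 0 0 1]
T5·…·T1 = [1 0 7; -2 1 -3; 0 0 1]
T6·…·T1 = [1 0 7; -3/2 1 1/2; 0 0 1]

T = [1 0 7; -3/2 1 1/2; 0 0 1]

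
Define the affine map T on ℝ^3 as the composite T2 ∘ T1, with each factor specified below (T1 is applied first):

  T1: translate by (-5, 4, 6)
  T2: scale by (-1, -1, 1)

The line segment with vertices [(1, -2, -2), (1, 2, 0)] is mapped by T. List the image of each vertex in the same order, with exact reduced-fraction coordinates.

image vertices: (4, -2, 4), (4, -6, 6)

T1 translate by (-5, 4, 6): (1, -2, -2) → (-4, 2, 4); (1, 2, 0) → (-4, 6, 6)
T2 scale by (-1, -1, 1): (-4, 2, 4) → (4, -2, 4); (-4, 6, 6) → (4, -6, 6)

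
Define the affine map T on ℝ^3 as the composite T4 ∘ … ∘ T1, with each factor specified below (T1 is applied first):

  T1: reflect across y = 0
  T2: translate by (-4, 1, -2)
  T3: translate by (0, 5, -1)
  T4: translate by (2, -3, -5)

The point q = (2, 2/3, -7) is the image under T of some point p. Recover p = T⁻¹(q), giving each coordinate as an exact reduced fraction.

p = (4, 7/3, 1)

T1 = [1 0 0 0; 0 -1 0 0; 0 0 1 0; 0 0 0 1]
T2·T1 = [1 0 0 -4; 0 -1 0 1; 0 0 1 -2; 0 0 0 1]
T3·…·T1 = [1 0 0 -4; 0 -1 0 6; 0 0 1 -3; 0 0 0 1]
T4·…·T1 = [1 0 0 -2; 0 -1 0 3; 0 0 1 -8; 0 0 0 1]
det M = -1; M⁻¹ = [1 0 0 2; 0 -1 0 3; 0 0 1 8; 0 0 0 1]
M⁻¹ · (2, 2/3, -7)ᵀ = (4, 7/3, 1)ᵀ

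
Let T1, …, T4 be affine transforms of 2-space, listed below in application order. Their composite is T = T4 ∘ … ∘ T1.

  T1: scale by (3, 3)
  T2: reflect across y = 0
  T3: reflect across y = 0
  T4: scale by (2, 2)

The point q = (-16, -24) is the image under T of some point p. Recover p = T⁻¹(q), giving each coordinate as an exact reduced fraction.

T1 = [3 0 0; 0 3 0; 0 0 1]
T2·T1 = [3 0 0; 0 -3 0; 0 0 1]
T3·…·T1 = [3 0 0; 0 3 0; 0 0 1]
T4·…·T1 = [6 0 0; 0 6 0; 0 0 1]
det M = 36; M⁻¹ = [1/6 0 0; 0 1/6 0; 0 0 1]
M⁻¹ · (-16, -24)ᵀ = (-8/3, -4)ᵀ

p = (-8/3, -4)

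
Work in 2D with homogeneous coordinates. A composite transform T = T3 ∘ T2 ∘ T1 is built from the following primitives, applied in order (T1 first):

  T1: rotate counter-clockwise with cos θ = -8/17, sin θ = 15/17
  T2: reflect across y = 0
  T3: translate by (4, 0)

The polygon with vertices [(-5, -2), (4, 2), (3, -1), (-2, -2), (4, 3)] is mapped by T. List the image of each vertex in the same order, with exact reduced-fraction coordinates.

T1 rotate counter-clockwise with cos θ = -8/17, sin θ = 15/17: (-5, -2) → (70/17, -59/17); (4, 2) → (-62/17, 44/17); (3, -1) → (-9/17, 53/17); (-2, -2) → (46/17, -14/17); (4, 3) → (-77/17, 36/17)
T2 reflect across y = 0: (70/17, -59/17) → (70/17, 59/17); (-62/17, 44/17) → (-62/17, -44/17); (-9/17, 53/17) → (-9/17, -53/17); (46/17, -14/17) → (46/17, 14/17); (-77/17, 36/17) → (-77/17, -36/17)
T3 translate by (4, 0): (70/17, 59/17) → (138/17, 59/17); (-62/17, -44/17) → (6/17, -44/17); (-9/17, -53/17) → (59/17, -53/17); (46/17, 14/17) → (114/17, 14/17); (-77/17, -36/17) → (-9/17, -36/17)

image vertices: (138/17, 59/17), (6/17, -44/17), (59/17, -53/17), (114/17, 14/17), (-9/17, -36/17)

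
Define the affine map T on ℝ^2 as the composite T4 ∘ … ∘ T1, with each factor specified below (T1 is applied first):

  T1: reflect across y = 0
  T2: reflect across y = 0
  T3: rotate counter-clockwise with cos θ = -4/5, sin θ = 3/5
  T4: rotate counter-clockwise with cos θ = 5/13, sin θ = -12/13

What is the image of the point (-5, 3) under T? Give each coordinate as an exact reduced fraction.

T1 reflect across y = 0: (-5, 3) → (-5, -3)
T2 reflect across y = 0: (-5, -3) → (-5, 3)
T3 rotate counter-clockwise with cos θ = -4/5, sin θ = 3/5: (-5, 3) → (11/5, -27/5)
T4 rotate counter-clockwise with cos θ = 5/13, sin θ = -12/13: (11/5, -27/5) → (-269/65, -267/65)

T(p) = (-269/65, -267/65)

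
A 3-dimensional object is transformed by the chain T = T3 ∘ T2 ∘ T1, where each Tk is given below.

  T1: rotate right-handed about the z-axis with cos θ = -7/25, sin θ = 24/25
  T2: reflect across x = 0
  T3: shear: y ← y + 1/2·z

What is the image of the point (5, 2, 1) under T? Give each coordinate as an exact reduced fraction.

T1 rotate right-handed about the z-axis with cos θ = -7/25, sin θ = 24/25: (5, 2, 1) → (-83/25, 106/25, 1)
T2 reflect across x = 0: (-83/25, 106/25, 1) → (83/25, 106/25, 1)
T3 shear: y ← y + 1/2·z: (83/25, 106/25, 1) → (83/25, 237/50, 1)

T(p) = (83/25, 237/50, 1)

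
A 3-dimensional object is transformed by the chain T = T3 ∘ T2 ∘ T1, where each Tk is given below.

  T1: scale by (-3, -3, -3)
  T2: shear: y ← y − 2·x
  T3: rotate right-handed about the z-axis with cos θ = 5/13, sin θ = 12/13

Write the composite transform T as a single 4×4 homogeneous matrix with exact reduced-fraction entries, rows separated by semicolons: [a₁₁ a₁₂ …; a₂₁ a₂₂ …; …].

T = [-87/13 36/13 0 0; -6/13 -15/13 0 0; 0 0 -3 0; 0 0 0 1]

T1 = [-3 0 0 0; 0 -3 0 0; 0 0 -3 0; 0 0 0 1]
T2·T1 = [-3 0 0 0; 6 -3 0 0; 0 0 -3 0; 0 0 0 1]
T3·…·T1 = [-87/13 36/13 0 0; -6/13 -15/13 0 0; 0 0 -3 0; 0 0 0 1]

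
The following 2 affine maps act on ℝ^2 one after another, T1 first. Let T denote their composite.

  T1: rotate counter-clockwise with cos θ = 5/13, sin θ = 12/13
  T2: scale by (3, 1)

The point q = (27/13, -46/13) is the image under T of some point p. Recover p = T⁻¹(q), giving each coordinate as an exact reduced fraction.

T1 = [5/13 -12/13 0; 12/13 5/13 0; 0 0 1]
T2·T1 = [15/13 -36/13 0; 12/13 5/13 0; 0 0 1]
det M = 3; M⁻¹ = [5/39 12/13 0; -4/13 5/13 0; 0 0 1]
M⁻¹ · (27/13, -46/13)ᵀ = (-3, -2)ᵀ

p = (-3, -2)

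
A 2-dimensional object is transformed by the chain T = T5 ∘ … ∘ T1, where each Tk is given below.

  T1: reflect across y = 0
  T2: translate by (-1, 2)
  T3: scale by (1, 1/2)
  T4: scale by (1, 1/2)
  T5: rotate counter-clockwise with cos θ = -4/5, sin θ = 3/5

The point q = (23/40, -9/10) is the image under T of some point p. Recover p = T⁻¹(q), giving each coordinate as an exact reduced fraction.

T1 = [1 0 0; 0 -1 0; 0 0 1]
T2·T1 = [1 0 -1; 0 -1 2; 0 0 1]
T3·…·T1 = [1 0 -1; 0 -1/2 1; 0 0 1]
T4·…·T1 = [1 0 -1; 0 -1/4 1/2; 0 0 1]
T5·…·T1 = [-4/5 3/20 1/2; 3/5 1/5 -1; 0 0 1]
det M = -1/4; M⁻¹ = [-4/5 3/5 1; 12/5 16/5 2; 0 0 1]
M⁻¹ · (23/40, -9/10)ᵀ = (0, 1/2)ᵀ

p = (0, 1/2)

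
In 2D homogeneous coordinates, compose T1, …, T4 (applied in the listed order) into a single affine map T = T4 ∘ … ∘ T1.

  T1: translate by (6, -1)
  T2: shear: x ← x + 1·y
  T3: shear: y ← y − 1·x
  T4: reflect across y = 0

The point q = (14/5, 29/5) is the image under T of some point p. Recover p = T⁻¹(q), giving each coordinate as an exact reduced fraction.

p = (-1/5, -2)

T1 = [1 0 6; 0 1 -1; 0 0 1]
T2·T1 = [1 1 5; 0 1 -1; 0 0 1]
T3·…·T1 = [1 1 5; -1 0 -6; 0 0 1]
T4·…·T1 = [1 1 5; 1 0 6; 0 0 1]
det M = -1; M⁻¹ = [0 1 -6; 1 -1 1; 0 0 1]
M⁻¹ · (14/5, 29/5)ᵀ = (-1/5, -2)ᵀ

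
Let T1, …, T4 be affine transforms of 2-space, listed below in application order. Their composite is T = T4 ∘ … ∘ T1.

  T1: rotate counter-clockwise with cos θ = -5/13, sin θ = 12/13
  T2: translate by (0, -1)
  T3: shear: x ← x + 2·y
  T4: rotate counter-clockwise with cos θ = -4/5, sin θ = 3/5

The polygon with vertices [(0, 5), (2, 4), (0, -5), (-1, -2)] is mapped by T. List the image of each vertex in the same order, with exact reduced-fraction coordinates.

image vertices: (658/65, -256/65), (331/65, -192/65), (-372/65, 204/65), (49/65, 57/65)

T1 rotate counter-clockwise with cos θ = -5/13, sin θ = 12/13: (0, 5) → (-60/13, -25/13); (2, 4) → (-58/13, 4/13); (0, -5) → (60/13, 25/13); (-1, -2) → (29/13, -2/13)
T2 translate by (0, -1): (-60/13, -25/13) → (-60/13, -38/13); (-58/13, 4/13) → (-58/13, -9/13); (60/13, 25/13) → (60/13, 12/13); (29/13, -2/13) → (29/13, -15/13)
T3 shear: x ← x + 2·y: (-60/13, -38/13) → (-136/13, -38/13); (-58/13, -9/13) → (-76/13, -9/13); (60/13, 12/13) → (84/13, 12/13); (29/13, -15/13) → (-1/13, -15/13)
T4 rotate counter-clockwise with cos θ = -4/5, sin θ = 3/5: (-136/13, -38/13) → (658/65, -256/65); (-76/13, -9/13) → (331/65, -192/65); (84/13, 12/13) → (-372/65, 204/65); (-1/13, -15/13) → (49/65, 57/65)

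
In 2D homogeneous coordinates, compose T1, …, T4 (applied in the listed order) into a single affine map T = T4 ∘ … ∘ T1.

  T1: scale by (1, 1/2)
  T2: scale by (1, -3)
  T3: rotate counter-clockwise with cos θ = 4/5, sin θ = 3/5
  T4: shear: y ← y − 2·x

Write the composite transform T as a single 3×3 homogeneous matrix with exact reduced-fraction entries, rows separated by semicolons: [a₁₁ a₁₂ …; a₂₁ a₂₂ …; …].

T = [4/5 9/10 0; -1 -3 0; 0 0 1]

T1 = [1 0 0; 0 1/2 0; 0 0 1]
T2·T1 = [1 0 0; 0 -3/2 0; 0 0 1]
T3·…·T1 = [4/5 9/10 0; 3/5 -6/5 0; 0 0 1]
T4·…·T1 = [4/5 9/10 0; -1 -3 0; 0 0 1]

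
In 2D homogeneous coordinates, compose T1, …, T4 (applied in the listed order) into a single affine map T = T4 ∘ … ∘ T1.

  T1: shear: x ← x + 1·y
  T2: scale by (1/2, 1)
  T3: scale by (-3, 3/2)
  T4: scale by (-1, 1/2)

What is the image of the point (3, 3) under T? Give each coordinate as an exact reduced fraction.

T1 shear: x ← x + 1·y: (3, 3) → (6, 3)
T2 scale by (1/2, 1): (6, 3) → (3, 3)
T3 scale by (-3, 3/2): (3, 3) → (-9, 9/2)
T4 scale by (-1, 1/2): (-9, 9/2) → (9, 9/4)

T(p) = (9, 9/4)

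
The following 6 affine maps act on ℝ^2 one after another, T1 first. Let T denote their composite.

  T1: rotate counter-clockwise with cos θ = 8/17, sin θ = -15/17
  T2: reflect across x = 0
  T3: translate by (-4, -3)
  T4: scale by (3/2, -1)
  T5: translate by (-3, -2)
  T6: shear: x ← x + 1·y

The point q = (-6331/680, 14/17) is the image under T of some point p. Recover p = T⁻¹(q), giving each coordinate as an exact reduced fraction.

p = (1/5, 3/4)

T1 = [8/17 15/17 0; -15/17 8/17 0; 0 0 1]
T2·T1 = [-8/17 -15/17 0; -15/17 8/17 0; 0 0 1]
T3·…·T1 = [-8/17 -15/17 -4; -15/17 8/17 -3; 0 0 1]
T4·…·T1 = [-12/17 -45/34 -6; 15/17 -8/17 3; 0 0 1]
T5·…·T1 = [-12/17 -45/34 -9; 15/17 -8/17 1; 0 0 1]
T6·…·T1 = [3/17 -61/34 -8; 15/17 -8/17 1; 0 0 1]
det M = 3/2; M⁻¹ = [-16/51 61/51 -63/17; -10/17 2/17 -82/17; 0 0 1]
M⁻¹ · (-6331/680, 14/17)ᵀ = (1/5, 3/4)ᵀ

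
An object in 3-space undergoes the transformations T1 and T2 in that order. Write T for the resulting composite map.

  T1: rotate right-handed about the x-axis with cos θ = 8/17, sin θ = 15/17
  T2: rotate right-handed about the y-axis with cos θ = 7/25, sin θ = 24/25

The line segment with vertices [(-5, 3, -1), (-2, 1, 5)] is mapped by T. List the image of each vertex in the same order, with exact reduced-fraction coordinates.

T1 rotate right-handed about the x-axis with cos θ = 8/17, sin θ = 15/17: (-5, 3, -1) → (-5, 39/17, 37/17); (-2, 1, 5) → (-2, -67/17, 55/17)
T2 rotate right-handed about the y-axis with cos θ = 7/25, sin θ = 24/25: (-5, 39/17, 37/17) → (293/425, 39/17, 2299/425); (-2, -67/17, 55/17) → (1082/425, -67/17, 1201/425)

image vertices: (293/425, 39/17, 2299/425), (1082/425, -67/17, 1201/425)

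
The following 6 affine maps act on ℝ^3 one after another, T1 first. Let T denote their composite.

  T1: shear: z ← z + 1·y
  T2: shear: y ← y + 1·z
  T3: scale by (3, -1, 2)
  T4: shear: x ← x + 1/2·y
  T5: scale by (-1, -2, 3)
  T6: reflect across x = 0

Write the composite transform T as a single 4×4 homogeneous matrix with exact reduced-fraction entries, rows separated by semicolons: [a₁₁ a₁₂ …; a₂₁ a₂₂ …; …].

T = [3 -1 -1/2 0; 0 4 2 0; 0 6 6 0; 0 0 0 1]

T1 = [1 0 0 0; 0 1 0 0; 0 1 1 0; 0 0 0 1]
T2·T1 = [1 0 0 0; 0 2 1 0; 0 1 1 0; 0 0 0 1]
T3·…·T1 = [3 0 0 0; 0 -2 -1 0; 0 2 2 0; 0 0 0 1]
T4·…·T1 = [3 -1 -1/2 0; 0 -2 -1 0; 0 2 2 0; 0 0 0 1]
T5·…·T1 = [-3 1 1/2 0; 0 4 2 0; 0 6 6 0; 0 0 0 1]
T6·…·T1 = [3 -1 -1/2 0; 0 4 2 0; 0 6 6 0; 0 0 0 1]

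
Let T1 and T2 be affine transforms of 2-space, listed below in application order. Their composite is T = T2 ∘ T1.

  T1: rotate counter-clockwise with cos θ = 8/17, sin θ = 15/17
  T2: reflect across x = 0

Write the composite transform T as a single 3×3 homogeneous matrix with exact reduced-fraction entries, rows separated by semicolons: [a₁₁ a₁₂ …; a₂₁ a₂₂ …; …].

T1 = [8/17 -15/17 0; 15/17 8/17 0; 0 0 1]
T2·T1 = [-8/17 15/17 0; 15/17 8/17 0; 0 0 1]

T = [-8/17 15/17 0; 15/17 8/17 0; 0 0 1]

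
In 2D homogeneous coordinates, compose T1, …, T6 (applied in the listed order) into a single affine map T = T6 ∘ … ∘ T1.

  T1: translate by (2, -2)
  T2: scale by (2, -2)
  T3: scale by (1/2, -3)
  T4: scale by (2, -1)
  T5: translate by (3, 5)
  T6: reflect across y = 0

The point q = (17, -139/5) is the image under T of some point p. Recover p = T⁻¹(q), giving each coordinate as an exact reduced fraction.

T1 = [1 0 2; 0 1 -2; 0 0 1]
T2·T1 = [2 0 4; 0 -2 4; 0 0 1]
T3·…·T1 = [1 0 2; 0 6 -12; 0 0 1]
T4·…·T1 = [2 0 4; 0 -6 12; 0 0 1]
T5·…·T1 = [2 0 7; 0 -6 17; 0 0 1]
T6·…·T1 = [2 0 7; 0 6 -17; 0 0 1]
det M = 12; M⁻¹ = [1/2 0 -7/2; 0 1/6 17/6; 0 0 1]
M⁻¹ · (17, -139/5)ᵀ = (5, -9/5)ᵀ

p = (5, -9/5)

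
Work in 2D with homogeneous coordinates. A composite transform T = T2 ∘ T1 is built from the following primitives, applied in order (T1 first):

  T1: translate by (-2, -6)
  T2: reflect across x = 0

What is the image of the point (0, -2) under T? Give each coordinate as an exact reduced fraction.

T(p) = (2, -8)

T1 translate by (-2, -6): (0, -2) → (-2, -8)
T2 reflect across x = 0: (-2, -8) → (2, -8)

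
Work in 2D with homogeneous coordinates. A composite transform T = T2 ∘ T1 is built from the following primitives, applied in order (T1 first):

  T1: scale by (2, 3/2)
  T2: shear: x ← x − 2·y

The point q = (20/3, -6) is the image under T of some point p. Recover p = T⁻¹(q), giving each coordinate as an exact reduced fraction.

T1 = [2 0 0; 0 3/2 0; 0 0 1]
T2·T1 = [2 -3 0; 0 3/2 0; 0 0 1]
det M = 3; M⁻¹ = [1/2 1 0; 0 2/3 0; 0 0 1]
M⁻¹ · (20/3, -6)ᵀ = (-8/3, -4)ᵀ

p = (-8/3, -4)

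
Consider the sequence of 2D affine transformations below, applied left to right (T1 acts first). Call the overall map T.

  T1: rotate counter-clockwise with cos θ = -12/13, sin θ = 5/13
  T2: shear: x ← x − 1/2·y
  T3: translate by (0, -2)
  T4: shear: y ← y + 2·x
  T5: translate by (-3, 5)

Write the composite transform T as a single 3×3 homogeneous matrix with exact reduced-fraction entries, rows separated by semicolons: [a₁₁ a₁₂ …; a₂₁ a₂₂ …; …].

T1 = [-12/13 -5/13 0; 5/13 -12/13 0; 0 0 1]
T2·T1 = [-29/26 1/13 0; 5/13 -12/13 0; 0 0 1]
T3·…·T1 = [-29/26 1/13 0; 5/13 -12/13 -2; 0 0 1]
T4·…·T1 = [-29/26 1/13 0; -24/13 -10/13 -2; 0 0 1]
T5·…·T1 = [-29/26 1/13 -3; -24/13 -10/13 3; 0 0 1]

T = [-29/26 1/13 -3; -24/13 -10/13 3; 0 0 1]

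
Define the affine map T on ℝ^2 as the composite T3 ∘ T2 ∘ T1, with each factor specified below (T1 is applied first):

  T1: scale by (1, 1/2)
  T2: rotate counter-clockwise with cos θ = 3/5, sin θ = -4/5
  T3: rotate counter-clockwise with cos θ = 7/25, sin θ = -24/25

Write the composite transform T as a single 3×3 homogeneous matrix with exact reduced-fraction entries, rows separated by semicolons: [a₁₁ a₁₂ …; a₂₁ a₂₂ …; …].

T = [-3/5 2/5 0; -4/5 -3/10 0; 0 0 1]

T1 = [1 0 0; 0 1/2 0; 0 0 1]
T2·T1 = [3/5 2/5 0; -4/5 3/10 0; 0 0 1]
T3·…·T1 = [-3/5 2/5 0; -4/5 -3/10 0; 0 0 1]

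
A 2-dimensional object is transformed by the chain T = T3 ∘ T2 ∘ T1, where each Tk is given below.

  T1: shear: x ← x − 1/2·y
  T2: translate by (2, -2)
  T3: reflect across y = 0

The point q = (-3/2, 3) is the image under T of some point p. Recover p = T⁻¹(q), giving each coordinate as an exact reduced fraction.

T1 = [1 -1/2 0; 0 1 0; 0 0 1]
T2·T1 = [1 -1/2 2; 0 1 -2; 0 0 1]
T3·…·T1 = [1 -1/2 2; 0 -1 2; 0 0 1]
det M = -1; M⁻¹ = [1 -1/2 -1; 0 -1 2; 0 0 1]
M⁻¹ · (-3/2, 3)ᵀ = (-4, -1)ᵀ

p = (-4, -1)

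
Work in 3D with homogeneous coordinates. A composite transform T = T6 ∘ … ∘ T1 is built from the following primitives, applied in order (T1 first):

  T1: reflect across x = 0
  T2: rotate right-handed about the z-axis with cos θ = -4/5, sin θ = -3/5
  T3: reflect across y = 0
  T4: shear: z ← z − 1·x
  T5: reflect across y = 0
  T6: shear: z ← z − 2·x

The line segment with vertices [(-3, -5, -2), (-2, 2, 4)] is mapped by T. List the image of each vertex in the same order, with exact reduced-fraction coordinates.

image vertices: (-27/5, 11/5, 71/5), (-2/5, -14/5, 26/5)

T1 reflect across x = 0: (-3, -5, -2) → (3, -5, -2); (-2, 2, 4) → (2, 2, 4)
T2 rotate right-handed about the z-axis with cos θ = -4/5, sin θ = -3/5: (3, -5, -2) → (-27/5, 11/5, -2); (2, 2, 4) → (-2/5, -14/5, 4)
T3 reflect across y = 0: (-27/5, 11/5, -2) → (-27/5, -11/5, -2); (-2/5, -14/5, 4) → (-2/5, 14/5, 4)
T4 shear: z ← z − 1·x: (-27/5, -11/5, -2) → (-27/5, -11/5, 17/5); (-2/5, 14/5, 4) → (-2/5, 14/5, 22/5)
T5 reflect across y = 0: (-27/5, -11/5, 17/5) → (-27/5, 11/5, 17/5); (-2/5, 14/5, 22/5) → (-2/5, -14/5, 22/5)
T6 shear: z ← z − 2·x: (-27/5, 11/5, 17/5) → (-27/5, 11/5, 71/5); (-2/5, -14/5, 22/5) → (-2/5, -14/5, 26/5)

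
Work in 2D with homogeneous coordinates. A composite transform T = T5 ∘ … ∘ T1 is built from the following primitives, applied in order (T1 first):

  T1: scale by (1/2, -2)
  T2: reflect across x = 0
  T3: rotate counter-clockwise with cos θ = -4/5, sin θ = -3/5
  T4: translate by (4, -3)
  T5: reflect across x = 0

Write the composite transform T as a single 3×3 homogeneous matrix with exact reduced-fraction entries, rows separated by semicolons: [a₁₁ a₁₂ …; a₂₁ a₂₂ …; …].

T = [-2/5 6/5 -4; 3/10 8/5 -3; 0 0 1]

T1 = [1/2 0 0; 0 -2 0; 0 0 1]
T2·T1 = [-1/2 0 0; 0 -2 0; 0 0 1]
T3·…·T1 = [2/5 -6/5 0; 3/10 8/5 0; 0 0 1]
T4·…·T1 = [2/5 -6/5 4; 3/10 8/5 -3; 0 0 1]
T5·…·T1 = [-2/5 6/5 -4; 3/10 8/5 -3; 0 0 1]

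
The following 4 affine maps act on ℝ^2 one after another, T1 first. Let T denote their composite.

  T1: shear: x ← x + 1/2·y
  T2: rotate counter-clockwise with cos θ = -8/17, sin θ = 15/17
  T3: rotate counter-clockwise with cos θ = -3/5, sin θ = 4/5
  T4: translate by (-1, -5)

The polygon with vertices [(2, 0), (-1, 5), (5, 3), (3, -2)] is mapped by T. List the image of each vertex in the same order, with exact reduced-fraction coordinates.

T1 shear: x ← x + 1/2·y: (2, 0) → (2, 0); (-1, 5) → (3/2, 5); (5, 3) → (13/2, 3); (3, -2) → (2, -2)
T2 rotate counter-clockwise with cos θ = -8/17, sin θ = 15/17: (2, 0) → (-16/17, 30/17); (3/2, 5) → (-87/17, -35/34); (13/2, 3) → (-97/17, 147/34); (2, -2) → (14/17, 46/17)
T3 rotate counter-clockwise with cos θ = -3/5, sin θ = 4/5: (-16/17, 30/17) → (-72/85, -154/85); (-87/17, -35/34) → (331/85, -591/170); (-97/17, 147/34) → (-3/85, -1217/170); (14/17, 46/17) → (-226/85, -82/85)
T4 translate by (-1, -5): (-72/85, -154/85) → (-157/85, -579/85); (331/85, -591/170) → (246/85, -1441/170); (-3/85, -1217/170) → (-88/85, -2067/170); (-226/85, -82/85) → (-311/85, -507/85)

image vertices: (-157/85, -579/85), (246/85, -1441/170), (-88/85, -2067/170), (-311/85, -507/85)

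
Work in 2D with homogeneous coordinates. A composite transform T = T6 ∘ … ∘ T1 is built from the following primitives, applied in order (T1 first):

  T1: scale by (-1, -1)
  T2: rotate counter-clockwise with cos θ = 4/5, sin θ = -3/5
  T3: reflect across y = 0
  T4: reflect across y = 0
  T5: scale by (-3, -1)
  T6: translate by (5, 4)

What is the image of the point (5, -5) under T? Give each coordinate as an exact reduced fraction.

T1 scale by (-1, -1): (5, -5) → (-5, 5)
T2 rotate counter-clockwise with cos θ = 4/5, sin θ = -3/5: (-5, 5) → (-1, 7)
T3 reflect across y = 0: (-1, 7) → (-1, -7)
T4 reflect across y = 0: (-1, -7) → (-1, 7)
T5 scale by (-3, -1): (-1, 7) → (3, -7)
T6 translate by (5, 4): (3, -7) → (8, -3)

T(p) = (8, -3)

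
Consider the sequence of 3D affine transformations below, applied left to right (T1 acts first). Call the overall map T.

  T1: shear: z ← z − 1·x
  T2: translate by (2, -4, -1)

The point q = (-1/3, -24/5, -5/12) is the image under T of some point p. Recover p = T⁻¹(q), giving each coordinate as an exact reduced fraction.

p = (-7/3, -4/5, -7/4)

T1 = [1 0 0 0; 0 1 0 0; -1 0 1 0; 0 0 0 1]
T2·T1 = [1 0 0 2; 0 1 0 -4; -1 0 1 -1; 0 0 0 1]
det M = 1; M⁻¹ = [1 0 0 -2; 0 1 0 4; 1 0 1 -1; 0 0 0 1]
M⁻¹ · (-1/3, -24/5, -5/12)ᵀ = (-7/3, -4/5, -7/4)ᵀ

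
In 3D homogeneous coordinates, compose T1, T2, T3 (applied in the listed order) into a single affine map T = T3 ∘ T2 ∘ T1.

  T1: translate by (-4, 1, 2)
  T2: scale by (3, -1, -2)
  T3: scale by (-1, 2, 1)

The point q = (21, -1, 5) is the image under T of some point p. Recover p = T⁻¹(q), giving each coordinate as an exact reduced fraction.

T1 = [1 0 0 -4; 0 1 0 1; 0 0 1 2; 0 0 0 1]
T2·T1 = [3 0 0 -12; 0 -1 0 -1; 0 0 -2 -4; 0 0 0 1]
T3·…·T1 = [-3 0 0 12; 0 -2 0 -2; 0 0 -2 -4; 0 0 0 1]
det M = -12; M⁻¹ = [-1/3 0 0 4; 0 -1/2 0 -1; 0 0 -1/2 -2; 0 0 0 1]
M⁻¹ · (21, -1, 5)ᵀ = (-3, -1/2, -9/2)ᵀ

p = (-3, -1/2, -9/2)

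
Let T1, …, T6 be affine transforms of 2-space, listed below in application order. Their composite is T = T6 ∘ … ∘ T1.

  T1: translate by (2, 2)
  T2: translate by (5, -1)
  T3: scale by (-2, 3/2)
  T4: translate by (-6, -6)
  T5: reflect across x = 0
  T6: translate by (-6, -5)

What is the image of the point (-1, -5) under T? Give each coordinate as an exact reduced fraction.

T1 translate by (2, 2): (-1, -5) → (1, -3)
T2 translate by (5, -1): (1, -3) → (6, -4)
T3 scale by (-2, 3/2): (6, -4) → (-12, -6)
T4 translate by (-6, -6): (-12, -6) → (-18, -12)
T5 reflect across x = 0: (-18, -12) → (18, -12)
T6 translate by (-6, -5): (18, -12) → (12, -17)

T(p) = (12, -17)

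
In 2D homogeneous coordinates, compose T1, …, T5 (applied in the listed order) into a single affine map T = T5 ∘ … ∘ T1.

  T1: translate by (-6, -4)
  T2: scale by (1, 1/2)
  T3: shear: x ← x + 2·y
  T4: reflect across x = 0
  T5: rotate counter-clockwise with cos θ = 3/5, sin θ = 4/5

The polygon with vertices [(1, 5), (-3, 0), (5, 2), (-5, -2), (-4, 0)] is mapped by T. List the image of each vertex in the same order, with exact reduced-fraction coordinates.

image vertices: (2, 7/2), (47/5, 46/5), (13/5, 9/5), (63/5, 59/5), (10, 10)

T1 translate by (-6, -4): (1, 5) → (-5, 1); (-3, 0) → (-9, -4); (5, 2) → (-1, -2); (-5, -2) → (-11, -6); (-4, 0) → (-10, -4)
T2 scale by (1, 1/2): (-5, 1) → (-5, 1/2); (-9, -4) → (-9, -2); (-1, -2) → (-1, -1); (-11, -6) → (-11, -3); (-10, -4) → (-10, -2)
T3 shear: x ← x + 2·y: (-5, 1/2) → (-4, 1/2); (-9, -2) → (-13, -2); (-1, -1) → (-3, -1); (-11, -3) → (-17, -3); (-10, -2) → (-14, -2)
T4 reflect across x = 0: (-4, 1/2) → (4, 1/2); (-13, -2) → (13, -2); (-3, -1) → (3, -1); (-17, -3) → (17, -3); (-14, -2) → (14, -2)
T5 rotate counter-clockwise with cos θ = 3/5, sin θ = 4/5: (4, 1/2) → (2, 7/2); (13, -2) → (47/5, 46/5); (3, -1) → (13/5, 9/5); (17, -3) → (63/5, 59/5); (14, -2) → (10, 10)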